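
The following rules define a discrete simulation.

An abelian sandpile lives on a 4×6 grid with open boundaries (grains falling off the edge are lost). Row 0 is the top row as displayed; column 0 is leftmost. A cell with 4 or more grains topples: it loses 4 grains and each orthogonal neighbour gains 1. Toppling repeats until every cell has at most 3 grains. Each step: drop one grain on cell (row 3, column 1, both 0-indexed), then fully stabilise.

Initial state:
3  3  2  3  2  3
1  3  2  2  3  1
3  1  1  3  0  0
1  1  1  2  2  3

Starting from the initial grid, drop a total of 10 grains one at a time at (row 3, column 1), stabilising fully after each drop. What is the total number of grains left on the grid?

k=0  3  3  2  3  2  3
1  3  2  2  3  1
3  1  1  3  0  0
1  1  1  2  2  3
k=1  3  3  2  3  2  3
1  3  2  2  3  1
3  1  1  3  0  0
1  2  1  2  2  3
k=2  3  3  2  3  2  3
1  3  2  2  3  1
3  1  1  3  0  0
1  3  1  2  2  3
k=3  3  3  2  3  2  3
1  3  2  2  3  1
3  2  1  3  0  0
2  0  2  2  2  3
k=4  3  3  2  3  2  3
1  3  2  2  3  1
3  2  1  3  0  0
2  1  2  2  2  3
k=5  3  3  2  3  2  3
1  3  2  2  3  1
3  2  1  3  0  0
2  2  2  2  2  3
k=6  3  3  2  3  2  3
1  3  2  2  3  1
3  2  1  3  0  0
2  3  2  2  2  3
k=7  3  3  2  3  2  3
1  3  2  2  3  1
3  3  1  3  0  0
3  0  3  2  2  3
k=8  3  3  2  3  2  3
1  3  2  2  3  1
3  3  1  3  0  0
3  1  3  2  2  3
k=9  3  3  2  3  2  3
1  3  2  2  3  1
3  3  1  3  0  0
3  2  3  2  2  3
k=10  3  3  2  3  2  3
1  3  2  2  3  1
3  3  1  3  0  0
3  3  3  2  2  3

54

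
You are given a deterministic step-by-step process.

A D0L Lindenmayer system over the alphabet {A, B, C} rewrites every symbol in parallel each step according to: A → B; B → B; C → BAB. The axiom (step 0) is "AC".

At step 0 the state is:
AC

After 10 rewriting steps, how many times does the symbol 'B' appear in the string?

[0] AC
[1] BBAB
[2] BBBB
[3] BBBB
[4] BBBB
[5] BBBB
[6] BBBB
[7] BBBB
[8] BBBB
[9] BBBB
[10] BBBB

4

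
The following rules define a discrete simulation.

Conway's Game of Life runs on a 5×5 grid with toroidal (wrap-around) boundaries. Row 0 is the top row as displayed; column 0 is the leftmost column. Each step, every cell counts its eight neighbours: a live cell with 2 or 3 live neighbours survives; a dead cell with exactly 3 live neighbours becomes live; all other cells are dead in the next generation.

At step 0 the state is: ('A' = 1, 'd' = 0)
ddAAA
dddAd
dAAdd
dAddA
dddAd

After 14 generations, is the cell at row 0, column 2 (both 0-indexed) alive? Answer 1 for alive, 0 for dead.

0) ddAAA
dddAd
dAAdd
dAddA
dddAd
1) ddAdA
dAddA
AAAAd
AAdAd
Adddd
2) dAdAA
ddddA
dddAd
dddAd
AdAAd
3) dAddd
AdAdA
dddAA
dddAd
AAddd
4) ddAdA
AAAdA
AdAdd
AdAAd
AAAdd
5) ddddA
ddAdA
ddddd
AddAd
Adddd
6) AddAA
dddAd
dddAA
ddddA
Adddd
7) AddAd
AdAdd
dddAA
AddAA
AddAd
8) AdAAd
AAAdd
dAAdd
AdAdd
AAAAd
9) ddddd
AdddA
dddAd
AdddA
Adddd
10) AdddA
ddddA
dddAd
AdddA
AdddA
11) dddAd
AddAA
AddAd
AddAd
dAdAd
12) AddAd
AdAAd
AAAAd
AAdAd
dddAd
13) dAdAd
Adddd
ddddd
AddAd
AAdAd
14) dAddd
ddddd
ddddA
AAAdd
AAdAd

0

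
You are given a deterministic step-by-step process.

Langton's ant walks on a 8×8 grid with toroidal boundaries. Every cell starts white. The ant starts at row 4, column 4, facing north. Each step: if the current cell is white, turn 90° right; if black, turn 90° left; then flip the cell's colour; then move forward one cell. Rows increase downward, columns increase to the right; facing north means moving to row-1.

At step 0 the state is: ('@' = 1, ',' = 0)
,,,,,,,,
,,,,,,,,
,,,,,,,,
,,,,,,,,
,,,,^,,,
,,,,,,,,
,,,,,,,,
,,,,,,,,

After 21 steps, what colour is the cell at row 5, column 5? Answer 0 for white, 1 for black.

[0] ,,,,,,,,
,,,,,,,,
,,,,,,,,
,,,,,,,,
,,,,^,,,
,,,,,,,,
,,,,,,,,
,,,,,,,,
[1] ,,,,,,,,
,,,,,,,,
,,,,,,,,
,,,,,,,,
,,,,@>,,
,,,,,,,,
,,,,,,,,
,,,,,,,,
[2] ,,,,,,,,
,,,,,,,,
,,,,,,,,
,,,,,,,,
,,,,@@,,
,,,,,v,,
,,,,,,,,
,,,,,,,,
[3] ,,,,,,,,
,,,,,,,,
,,,,,,,,
,,,,,,,,
,,,,@@,,
,,,,<@,,
,,,,,,,,
,,,,,,,,
[4] ,,,,,,,,
,,,,,,,,
,,,,,,,,
,,,,,,,,
,,,,^@,,
,,,,@@,,
,,,,,,,,
,,,,,,,,
[5] ,,,,,,,,
,,,,,,,,
,,,,,,,,
,,,,,,,,
,,,<,@,,
,,,,@@,,
,,,,,,,,
,,,,,,,,
[6] ,,,,,,,,
,,,,,,,,
,,,,,,,,
,,,^,,,,
,,,@,@,,
,,,,@@,,
,,,,,,,,
,,,,,,,,
[7] ,,,,,,,,
,,,,,,,,
,,,,,,,,
,,,@>,,,
,,,@,@,,
,,,,@@,,
,,,,,,,,
,,,,,,,,
[8] ,,,,,,,,
,,,,,,,,
,,,,,,,,
,,,@@,,,
,,,@v@,,
,,,,@@,,
,,,,,,,,
,,,,,,,,
[9] ,,,,,,,,
,,,,,,,,
,,,,,,,,
,,,@@,,,
,,,<@@,,
,,,,@@,,
,,,,,,,,
,,,,,,,,
[10] ,,,,,,,,
,,,,,,,,
,,,,,,,,
,,,@@,,,
,,,,@@,,
,,,v@@,,
,,,,,,,,
,,,,,,,,
[11] ,,,,,,,,
,,,,,,,,
,,,,,,,,
,,,@@,,,
,,,,@@,,
,,<@@@,,
,,,,,,,,
,,,,,,,,
[12] ,,,,,,,,
,,,,,,,,
,,,,,,,,
,,,@@,,,
,,^,@@,,
,,@@@@,,
,,,,,,,,
,,,,,,,,
[13] ,,,,,,,,
,,,,,,,,
,,,,,,,,
,,,@@,,,
,,@>@@,,
,,@@@@,,
,,,,,,,,
,,,,,,,,
[14] ,,,,,,,,
,,,,,,,,
,,,,,,,,
,,,@@,,,
,,@@@@,,
,,@v@@,,
,,,,,,,,
,,,,,,,,
[15] ,,,,,,,,
,,,,,,,,
,,,,,,,,
,,,@@,,,
,,@@@@,,
,,@,>@,,
,,,,,,,,
,,,,,,,,
[16] ,,,,,,,,
,,,,,,,,
,,,,,,,,
,,,@@,,,
,,@@^@,,
,,@,,@,,
,,,,,,,,
,,,,,,,,
[17] ,,,,,,,,
,,,,,,,,
,,,,,,,,
,,,@@,,,
,,@<,@,,
,,@,,@,,
,,,,,,,,
,,,,,,,,
[18] ,,,,,,,,
,,,,,,,,
,,,,,,,,
,,,@@,,,
,,@,,@,,
,,@v,@,,
,,,,,,,,
,,,,,,,,
[19] ,,,,,,,,
,,,,,,,,
,,,,,,,,
,,,@@,,,
,,@,,@,,
,,<@,@,,
,,,,,,,,
,,,,,,,,
[20] ,,,,,,,,
,,,,,,,,
,,,,,,,,
,,,@@,,,
,,@,,@,,
,,,@,@,,
,,v,,,,,
,,,,,,,,
[21] ,,,,,,,,
,,,,,,,,
,,,,,,,,
,,,@@,,,
,,@,,@,,
,,,@,@,,
,<@,,,,,
,,,,,,,,

1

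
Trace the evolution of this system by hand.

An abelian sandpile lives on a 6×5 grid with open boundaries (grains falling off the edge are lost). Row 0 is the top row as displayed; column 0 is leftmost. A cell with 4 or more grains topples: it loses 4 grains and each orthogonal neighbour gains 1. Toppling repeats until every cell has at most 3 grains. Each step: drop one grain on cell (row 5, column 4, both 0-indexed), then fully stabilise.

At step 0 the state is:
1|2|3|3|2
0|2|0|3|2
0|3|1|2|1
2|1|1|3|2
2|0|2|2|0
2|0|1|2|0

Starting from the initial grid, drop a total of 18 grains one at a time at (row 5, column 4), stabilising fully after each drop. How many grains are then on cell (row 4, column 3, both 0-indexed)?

2

step 0: 1|2|3|3|2
0|2|0|3|2
0|3|1|2|1
2|1|1|3|2
2|0|2|2|0
2|0|1|2|0
step 1: 1|2|3|3|2
0|2|0|3|2
0|3|1|2|1
2|1|1|3|2
2|0|2|2|0
2|0|1|2|1
step 2: 1|2|3|3|2
0|2|0|3|2
0|3|1|2|1
2|1|1|3|2
2|0|2|2|0
2|0|1|2|2
step 3: 1|2|3|3|2
0|2|0|3|2
0|3|1|2|1
2|1|1|3|2
2|0|2|2|0
2|0|1|2|3
step 4: 1|2|3|3|2
0|2|0|3|2
0|3|1|2|1
2|1|1|3|2
2|0|2|2|1
2|0|1|3|0
step 5: 1|2|3|3|2
0|2|0|3|2
0|3|1|2|1
2|1|1|3|2
2|0|2|2|1
2|0|1|3|1
step 6: 1|2|3|3|2
0|2|0|3|2
0|3|1|2|1
2|1|1|3|2
2|0|2|2|1
2|0|1|3|2
step 7: 1|2|3|3|2
0|2|0|3|2
0|3|1|2|1
2|1|1|3|2
2|0|2|2|1
2|0|1|3|3
step 8: 1|2|3|3|2
0|2|0|3|2
0|3|1|2|1
2|1|1|3|2
2|0|2|3|2
2|0|2|0|1
step 9: 1|2|3|3|2
0|2|0|3|2
0|3|1|2|1
2|1|1|3|2
2|0|2|3|2
2|0|2|0|2
step 10: 1|2|3|3|2
0|2|0|3|2
0|3|1|2|1
2|1|1|3|2
2|0|2|3|2
2|0|2|0|3
step 11: 1|2|3|3|2
0|2|0|3|2
0|3|1|2|1
2|1|1|3|2
2|0|2|3|3
2|0|2|1|0
step 12: 1|2|3|3|2
0|2|0|3|2
0|3|1|2|1
2|1|1|3|2
2|0|2|3|3
2|0|2|1|1
step 13: 1|2|3|3|2
0|2|0|3|2
0|3|1|2|1
2|1|1|3|2
2|0|2|3|3
2|0|2|1|2
step 14: 1|2|3|3|2
0|2|0|3|2
0|3|1|2|1
2|1|1|3|2
2|0|2|3|3
2|0|2|1|3
step 15: 1|2|3|3|2
0|2|0|3|2
0|3|1|3|2
2|1|2|1|0
2|0|3|1|2
2|0|2|3|1
step 16: 1|2|3|3|2
0|2|0|3|2
0|3|1|3|2
2|1|2|1|0
2|0|3|1|2
2|0|2|3|2
step 17: 1|2|3|3|2
0|2|0|3|2
0|3|1|3|2
2|1|2|1|0
2|0|3|1|2
2|0|2|3|3
step 18: 1|2|3|3|2
0|2|0|3|2
0|3|1|3|2
2|1|2|1|0
2|0|3|2|3
2|0|3|0|1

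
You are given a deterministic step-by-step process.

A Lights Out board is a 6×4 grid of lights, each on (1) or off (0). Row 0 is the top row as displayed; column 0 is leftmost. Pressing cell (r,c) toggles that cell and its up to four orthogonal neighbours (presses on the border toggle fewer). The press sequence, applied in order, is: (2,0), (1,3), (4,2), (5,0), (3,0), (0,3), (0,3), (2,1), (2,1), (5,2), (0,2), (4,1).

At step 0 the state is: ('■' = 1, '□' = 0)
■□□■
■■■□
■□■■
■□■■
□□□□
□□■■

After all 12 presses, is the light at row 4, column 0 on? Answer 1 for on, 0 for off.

t=0: ■□□■
■■■□
■□■■
■□■■
□□□□
□□■■
t=1: ■□□■
□■■□
□■■■
□□■■
□□□□
□□■■
t=2: ■□□□
□■□■
□■■□
□□■■
□□□□
□□■■
t=3: ■□□□
□■□■
□■■□
□□□■
□■■■
□□□■
t=4: ■□□□
□■□■
□■■□
□□□■
■■■■
■■□■
t=5: ■□□□
□■□■
■■■□
■■□■
□■■■
■■□■
t=6: ■□■■
□■□□
■■■□
■■□■
□■■■
■■□■
t=7: ■□□□
□■□■
■■■□
■■□■
□■■■
■■□■
t=8: ■□□□
□□□■
□□□□
■□□■
□■■■
■■□■
t=9: ■□□□
□■□■
■■■□
■■□■
□■■■
■■□■
t=10: ■□□□
□■□■
■■■□
■■□■
□■□■
■□■□
t=11: ■■■■
□■■■
■■■□
■■□■
□■□■
■□■□
t=12: ■■■■
□■■■
■■■□
■□□■
■□■■
■■■□

1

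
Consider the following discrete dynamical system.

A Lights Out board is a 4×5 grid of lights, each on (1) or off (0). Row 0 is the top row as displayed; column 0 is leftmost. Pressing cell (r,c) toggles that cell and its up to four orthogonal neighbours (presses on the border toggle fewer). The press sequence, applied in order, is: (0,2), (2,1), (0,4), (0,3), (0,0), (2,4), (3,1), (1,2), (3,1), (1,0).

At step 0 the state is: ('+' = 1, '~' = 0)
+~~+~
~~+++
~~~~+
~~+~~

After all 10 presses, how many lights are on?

[0] +~~+~
~~+++
~~~~+
~~+~~
[1] +++~~
~~~++
~~~~+
~~+~~
[2] +++~~
~+~++
+++~+
~++~~
[3] +++++
~+~+~
+++~+
~++~~
[4] ++~~~
~+~~~
+++~+
~++~~
[5] ~~~~~
++~~~
+++~+
~++~~
[6] ~~~~~
++~~+
++++~
~++~+
[7] ~~~~~
++~~+
+~++~
+~~~+
[8] ~~+~~
+~+++
+~~+~
+~~~+
[9] ~~+~~
+~+++
++~+~
~++~+
[10] +~+~~
~++++
~+~+~
~++~+

11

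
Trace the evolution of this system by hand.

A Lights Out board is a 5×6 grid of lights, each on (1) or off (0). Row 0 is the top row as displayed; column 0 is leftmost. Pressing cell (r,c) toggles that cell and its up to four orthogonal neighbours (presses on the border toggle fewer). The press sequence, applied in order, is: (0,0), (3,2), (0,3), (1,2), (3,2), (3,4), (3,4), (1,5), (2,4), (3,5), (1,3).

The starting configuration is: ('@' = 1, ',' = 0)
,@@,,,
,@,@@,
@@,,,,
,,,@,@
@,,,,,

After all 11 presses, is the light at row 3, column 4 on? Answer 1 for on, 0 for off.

0

step 0: ,@@,,,
,@,@@,
@@,,,,
,,,@,@
@,,,,,
step 1: @,@,,,
@@,@@,
@@,,,,
,,,@,@
@,,,,,
step 2: @,@,,,
@@,@@,
@@@,,,
,@@,,@
@,@,,,
step 3: @,,@@,
@@,,@,
@@@,,,
,@@,,@
@,@,,,
step 4: @,@@@,
@,@@@,
@@,,,,
,@@,,@
@,@,,,
step 5: @,@@@,
@,@@@,
@@@,,,
,,,@,@
@,,,,,
step 6: @,@@@,
@,@@@,
@@@,@,
,,,,@,
@,,,@,
step 7: @,@@@,
@,@@@,
@@@,,,
,,,@,@
@,,,,,
step 8: @,@@@@
@,@@,@
@@@,,@
,,,@,@
@,,,,,
step 9: @,@@@@
@,@@@@
@@@@@,
,,,@@@
@,,,,,
step 10: @,@@@@
@,@@@@
@@@@@@
,,,@,,
@,,,,@
step 11: @,@,@@
@,,,,@
@@@,@@
,,,@,,
@,,,,@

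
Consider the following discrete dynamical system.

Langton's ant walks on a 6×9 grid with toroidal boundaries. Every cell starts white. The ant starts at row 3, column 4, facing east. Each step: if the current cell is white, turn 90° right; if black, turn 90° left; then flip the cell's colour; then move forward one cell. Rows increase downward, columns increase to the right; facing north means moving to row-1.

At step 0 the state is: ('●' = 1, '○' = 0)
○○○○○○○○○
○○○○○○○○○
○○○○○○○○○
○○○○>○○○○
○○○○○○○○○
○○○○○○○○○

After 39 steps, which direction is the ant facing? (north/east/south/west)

k=0  ○○○○○○○○○
○○○○○○○○○
○○○○○○○○○
○○○○>○○○○
○○○○○○○○○
○○○○○○○○○
k=1  ○○○○○○○○○
○○○○○○○○○
○○○○○○○○○
○○○○●○○○○
○○○○v○○○○
○○○○○○○○○
k=2  ○○○○○○○○○
○○○○○○○○○
○○○○○○○○○
○○○○●○○○○
○○○<●○○○○
○○○○○○○○○
k=3  ○○○○○○○○○
○○○○○○○○○
○○○○○○○○○
○○○^●○○○○
○○○●●○○○○
○○○○○○○○○
k=4  ○○○○○○○○○
○○○○○○○○○
○○○○○○○○○
○○○●>○○○○
○○○●●○○○○
○○○○○○○○○
k=5  ○○○○○○○○○
○○○○○○○○○
○○○○^○○○○
○○○●○○○○○
○○○●●○○○○
○○○○○○○○○
k=6  ○○○○○○○○○
○○○○○○○○○
○○○○●>○○○
○○○●○○○○○
○○○●●○○○○
○○○○○○○○○
k=7  ○○○○○○○○○
○○○○○○○○○
○○○○●●○○○
○○○●○v○○○
○○○●●○○○○
○○○○○○○○○
k=8  ○○○○○○○○○
○○○○○○○○○
○○○○●●○○○
○○○●<●○○○
○○○●●○○○○
○○○○○○○○○
k=9  ○○○○○○○○○
○○○○○○○○○
○○○○^●○○○
○○○●●●○○○
○○○●●○○○○
○○○○○○○○○
k=10  ○○○○○○○○○
○○○○○○○○○
○○○<○●○○○
○○○●●●○○○
○○○●●○○○○
○○○○○○○○○
k=11  ○○○○○○○○○
○○○^○○○○○
○○○●○●○○○
○○○●●●○○○
○○○●●○○○○
○○○○○○○○○
k=12  ○○○○○○○○○
○○○●>○○○○
○○○●○●○○○
○○○●●●○○○
○○○●●○○○○
○○○○○○○○○
k=13  ○○○○○○○○○
○○○●●○○○○
○○○●v●○○○
○○○●●●○○○
○○○●●○○○○
○○○○○○○○○
k=14  ○○○○○○○○○
○○○●●○○○○
○○○<●●○○○
○○○●●●○○○
○○○●●○○○○
○○○○○○○○○
k=15  ○○○○○○○○○
○○○●●○○○○
○○○○●●○○○
○○○v●●○○○
○○○●●○○○○
○○○○○○○○○
k=16  ○○○○○○○○○
○○○●●○○○○
○○○○●●○○○
○○○○>●○○○
○○○●●○○○○
○○○○○○○○○
k=17  ○○○○○○○○○
○○○●●○○○○
○○○○^●○○○
○○○○○●○○○
○○○●●○○○○
○○○○○○○○○
k=18  ○○○○○○○○○
○○○●●○○○○
○○○<○●○○○
○○○○○●○○○
○○○●●○○○○
○○○○○○○○○
k=19  ○○○○○○○○○
○○○^●○○○○
○○○●○●○○○
○○○○○●○○○
○○○●●○○○○
○○○○○○○○○
k=20  ○○○○○○○○○
○○<○●○○○○
○○○●○●○○○
○○○○○●○○○
○○○●●○○○○
○○○○○○○○○
k=21  ○○^○○○○○○
○○●○●○○○○
○○○●○●○○○
○○○○○●○○○
○○○●●○○○○
○○○○○○○○○
k=22  ○○●>○○○○○
○○●○●○○○○
○○○●○●○○○
○○○○○●○○○
○○○●●○○○○
○○○○○○○○○
k=23  ○○●●○○○○○
○○●v●○○○○
○○○●○●○○○
○○○○○●○○○
○○○●●○○○○
○○○○○○○○○
k=24  ○○●●○○○○○
○○<●●○○○○
○○○●○●○○○
○○○○○●○○○
○○○●●○○○○
○○○○○○○○○
k=25  ○○●●○○○○○
○○○●●○○○○
○○v●○●○○○
○○○○○●○○○
○○○●●○○○○
○○○○○○○○○
k=26  ○○●●○○○○○
○○○●●○○○○
○<●●○●○○○
○○○○○●○○○
○○○●●○○○○
○○○○○○○○○
k=27  ○○●●○○○○○
○^○●●○○○○
○●●●○●○○○
○○○○○●○○○
○○○●●○○○○
○○○○○○○○○
k=28  ○○●●○○○○○
○●>●●○○○○
○●●●○●○○○
○○○○○●○○○
○○○●●○○○○
○○○○○○○○○
k=29  ○○●●○○○○○
○●●●●○○○○
○●v●○●○○○
○○○○○●○○○
○○○●●○○○○
○○○○○○○○○
k=30  ○○●●○○○○○
○●●●●○○○○
○●○>○●○○○
○○○○○●○○○
○○○●●○○○○
○○○○○○○○○
k=31  ○○●●○○○○○
○●●^●○○○○
○●○○○●○○○
○○○○○●○○○
○○○●●○○○○
○○○○○○○○○
k=32  ○○●●○○○○○
○●<○●○○○○
○●○○○●○○○
○○○○○●○○○
○○○●●○○○○
○○○○○○○○○
k=33  ○○●●○○○○○
○●○○●○○○○
○●v○○●○○○
○○○○○●○○○
○○○●●○○○○
○○○○○○○○○
k=34  ○○●●○○○○○
○●○○●○○○○
○<●○○●○○○
○○○○○●○○○
○○○●●○○○○
○○○○○○○○○
k=35  ○○●●○○○○○
○●○○●○○○○
○○●○○●○○○
○v○○○●○○○
○○○●●○○○○
○○○○○○○○○
k=36  ○○●●○○○○○
○●○○●○○○○
○○●○○●○○○
<●○○○●○○○
○○○●●○○○○
○○○○○○○○○
k=37  ○○●●○○○○○
○●○○●○○○○
^○●○○●○○○
●●○○○●○○○
○○○●●○○○○
○○○○○○○○○
k=38  ○○●●○○○○○
○●○○●○○○○
●>●○○●○○○
●●○○○●○○○
○○○●●○○○○
○○○○○○○○○
k=39  ○○●●○○○○○
○●○○●○○○○
●●●○○●○○○
●v○○○●○○○
○○○●●○○○○
○○○○○○○○○

south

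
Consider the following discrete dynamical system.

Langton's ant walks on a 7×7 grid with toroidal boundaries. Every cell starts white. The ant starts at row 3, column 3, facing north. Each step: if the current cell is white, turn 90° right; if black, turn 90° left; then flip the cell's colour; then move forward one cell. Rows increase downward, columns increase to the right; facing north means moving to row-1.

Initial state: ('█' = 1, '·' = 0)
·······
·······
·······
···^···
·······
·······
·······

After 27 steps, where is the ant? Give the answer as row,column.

6,1

t=0: ·······
·······
·······
···^···
·······
·······
·······
t=1: ·······
·······
·······
···█>··
·······
·······
·······
t=2: ·······
·······
·······
···██··
····v··
·······
·······
t=3: ·······
·······
·······
···██··
···<█··
·······
·······
t=4: ·······
·······
·······
···^█··
···██··
·······
·······
t=5: ·······
·······
·······
··<·█··
···██··
·······
·······
t=6: ·······
·······
··^····
··█·█··
···██··
·······
·······
t=7: ·······
·······
··█>···
··█·█··
···██··
·······
·······
t=8: ·······
·······
··██···
··█v█··
···██··
·······
·······
t=9: ·······
·······
··██···
··<██··
···██··
·······
·······
t=10: ·······
·······
··██···
···██··
··v██··
·······
·······
t=11: ·······
·······
··██···
···██··
·<███··
·······
·······
t=12: ·······
·······
··██···
·^·██··
·████··
·······
·······
t=13: ·······
·······
··██···
·█>██··
·████··
·······
·······
t=14: ·······
·······
··██···
·████··
·█v██··
·······
·······
t=15: ·······
·······
··██···
·████··
·█·>█··
·······
·······
t=16: ·······
·······
··██···
·██^█··
·█··█··
·······
·······
t=17: ·······
·······
··██···
·█<·█··
·█··█··
·······
·······
t=18: ·······
·······
··██···
·█··█··
·█v·█··
·······
·······
t=19: ·······
·······
··██···
·█··█··
·<█·█··
·······
·······
t=20: ·······
·······
··██···
·█··█··
··█·█··
·v·····
·······
t=21: ·······
·······
··██···
·█··█··
··█·█··
<█·····
·······
t=22: ·······
·······
··██···
·█··█··
^·█·█··
██·····
·······
t=23: ·······
·······
··██···
·█··█··
█>█·█··
██·····
·······
t=24: ·······
·······
··██···
·█··█··
███·█··
█v·····
·······
t=25: ·······
·······
··██···
·█··█··
███·█··
█·>····
·······
t=26: ·······
·······
··██···
·█··█··
███·█··
█·█····
··v····
t=27: ·······
·······
··██···
·█··█··
███·█··
█·█····
·<█····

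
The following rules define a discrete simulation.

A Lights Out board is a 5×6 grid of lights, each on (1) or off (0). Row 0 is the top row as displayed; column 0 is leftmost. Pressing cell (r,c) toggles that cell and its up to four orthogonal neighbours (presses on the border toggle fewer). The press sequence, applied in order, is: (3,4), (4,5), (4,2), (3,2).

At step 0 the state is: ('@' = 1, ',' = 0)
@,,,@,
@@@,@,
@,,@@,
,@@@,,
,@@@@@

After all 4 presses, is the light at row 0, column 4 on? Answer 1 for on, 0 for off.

gen 0: @,,,@,
@@@,@,
@,,@@,
,@@@,,
,@@@@@
gen 1: @,,,@,
@@@,@,
@,,@,,
,@@,@@
,@@@,@
gen 2: @,,,@,
@@@,@,
@,,@,,
,@@,@,
,@@@@,
gen 3: @,,,@,
@@@,@,
@,,@,,
,@,,@,
,,,,@,
gen 4: @,,,@,
@@@,@,
@,@@,,
,,@@@,
,,@,@,

1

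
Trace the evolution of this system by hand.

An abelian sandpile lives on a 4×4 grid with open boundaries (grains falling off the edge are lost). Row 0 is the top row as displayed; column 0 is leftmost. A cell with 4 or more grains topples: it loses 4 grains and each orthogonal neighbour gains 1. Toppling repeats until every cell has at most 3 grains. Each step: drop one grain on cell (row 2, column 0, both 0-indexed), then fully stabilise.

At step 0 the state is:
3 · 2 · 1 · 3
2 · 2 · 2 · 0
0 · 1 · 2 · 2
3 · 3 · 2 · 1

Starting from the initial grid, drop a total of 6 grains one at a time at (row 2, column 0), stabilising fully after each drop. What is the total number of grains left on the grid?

[0] 3 · 2 · 1 · 3
2 · 2 · 2 · 0
0 · 1 · 2 · 2
3 · 3 · 2 · 1
[1] 3 · 2 · 1 · 3
2 · 2 · 2 · 0
1 · 1 · 2 · 2
3 · 3 · 2 · 1
[2] 3 · 2 · 1 · 3
2 · 2 · 2 · 0
2 · 1 · 2 · 2
3 · 3 · 2 · 1
[3] 3 · 2 · 1 · 3
2 · 2 · 2 · 0
3 · 1 · 2 · 2
3 · 3 · 2 · 1
[4] 3 · 2 · 1 · 3
3 · 2 · 2 · 0
1 · 3 · 2 · 2
1 · 0 · 3 · 1
[5] 3 · 2 · 1 · 3
3 · 2 · 2 · 0
2 · 3 · 2 · 2
1 · 0 · 3 · 1
[6] 3 · 2 · 1 · 3
3 · 2 · 2 · 0
3 · 3 · 2 · 2
1 · 0 · 3 · 1

31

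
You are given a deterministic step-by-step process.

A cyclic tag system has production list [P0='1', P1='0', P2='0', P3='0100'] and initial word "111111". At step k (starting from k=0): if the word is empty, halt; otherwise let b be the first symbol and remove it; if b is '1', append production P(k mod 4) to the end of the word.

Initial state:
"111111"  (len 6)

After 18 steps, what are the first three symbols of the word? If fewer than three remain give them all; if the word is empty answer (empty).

step 0: "111111"  (len 6)
step 1: "111111"  (len 6)
step 2: "111110"  (len 6)
step 3: "111100"  (len 6)
step 4: "111000100"  (len 9)
step 5: "110001001"  (len 9)
step 6: "100010010"  (len 9)
step 7: "000100100"  (len 9)
step 8: "00100100"  (len 8)
step 9: "0100100"  (len 7)
step 10: "100100"  (len 6)
step 11: "001000"  (len 6)
step 12: "01000"  (len 5)
step 13: "1000"  (len 4)
step 14: "0000"  (len 4)
step 15: "000"  (len 3)
step 16: "00"  (len 2)
step 17: "0"  (len 1)
step 18: (halted — word empty)

(empty)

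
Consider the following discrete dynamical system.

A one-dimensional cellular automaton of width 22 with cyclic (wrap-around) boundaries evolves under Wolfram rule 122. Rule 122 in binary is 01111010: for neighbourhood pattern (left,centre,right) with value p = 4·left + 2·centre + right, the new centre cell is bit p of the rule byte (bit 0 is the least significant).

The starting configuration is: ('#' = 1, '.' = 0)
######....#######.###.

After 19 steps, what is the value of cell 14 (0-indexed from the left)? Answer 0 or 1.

0) ######....#######.###.
1) #....##..##.....###.##
2) ##..########...##.###.
3) #####......##.#####.##
4) ....##....#####...###.
5) ...####..##...##.##.##
6) #.##..######.#########
7) #######....###........
8) #.....##..##.##......#
9) ##...###########....##
10) .##.##.........##..##.
11) #######.......########
12) ......##.....##.......
13) .....####...####......
14) ....##..##.##..##.....
15) ...###############....
16) ..##.............##...
17) .####...........####..
18) ##..##.........##..##.
19) #######.......########

1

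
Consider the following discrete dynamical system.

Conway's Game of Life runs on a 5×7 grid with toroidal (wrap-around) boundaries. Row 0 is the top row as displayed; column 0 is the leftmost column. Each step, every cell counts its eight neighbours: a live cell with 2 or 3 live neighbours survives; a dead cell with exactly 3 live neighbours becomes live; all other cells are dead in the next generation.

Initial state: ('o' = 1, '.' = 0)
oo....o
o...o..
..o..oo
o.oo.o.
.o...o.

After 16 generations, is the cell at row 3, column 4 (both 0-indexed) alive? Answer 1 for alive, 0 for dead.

k=0  oo....o
o...o..
..o..oo
o.oo.o.
.o...o.
k=1  .o...oo
.......
o.o..o.
o.oo.o.
....oo.
k=2  ....ooo
oo...o.
..ooo..
..oo.o.
oooo...
k=3  ...ooo.
ooo....
.....oo
.......
oo.....
k=4  ...oo.o
oooo...
oo....o
o.....o
....o..
k=5  oo..oo.
...ooo.
.......
.o...oo
o..oo.o
k=6  ooo....
...o.oo
......o
....ooo
..oo...
k=7  oo..o.o
.oo..oo
o......
...oooo
o.ooooo
k=8  .......
..o..o.
oooo...
.oo....
..o....
k=9  .......
..oo...
o..o...
o......
.oo....
k=10  .o.o...
..oo...
.ooo...
o.o....
.o.....
k=11  .o.o...
....o..
.......
o..o...
oo.....
k=12  ooo....
.......
.......
oo.....
oo.....
k=13  o.o....
.o.....
.......
oo.....
......o
k=14  oo.....
.o.....
oo.....
o......
......o
k=15  oo.....
..o....
oo.....
oo....o
.o....o
k=16  ooo....
..o....
..o...o
..o...o
..o...o

0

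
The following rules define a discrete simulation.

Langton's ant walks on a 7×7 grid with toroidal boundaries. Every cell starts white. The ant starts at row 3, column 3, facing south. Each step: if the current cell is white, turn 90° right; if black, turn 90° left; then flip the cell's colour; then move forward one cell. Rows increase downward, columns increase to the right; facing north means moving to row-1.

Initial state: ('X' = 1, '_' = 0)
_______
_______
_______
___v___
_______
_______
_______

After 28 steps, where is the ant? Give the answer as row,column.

1,5

step 0: _______
_______
_______
___v___
_______
_______
_______
step 1: _______
_______
_______
__<X___
_______
_______
_______
step 2: _______
_______
__^____
__XX___
_______
_______
_______
step 3: _______
_______
__X>___
__XX___
_______
_______
_______
step 4: _______
_______
__XX___
__Xv___
_______
_______
_______
step 5: _______
_______
__XX___
__X_>__
_______
_______
_______
step 6: _______
_______
__XX___
__X_X__
____v__
_______
_______
step 7: _______
_______
__XX___
__X_X__
___<X__
_______
_______
step 8: _______
_______
__XX___
__X^X__
___XX__
_______
_______
step 9: _______
_______
__XX___
__XX>__
___XX__
_______
_______
step 10: _______
_______
__XX^__
__XX___
___XX__
_______
_______
step 11: _______
_______
__XXX>_
__XX___
___XX__
_______
_______
step 12: _______
_______
__XXXX_
__XX_v_
___XX__
_______
_______
step 13: _______
_______
__XXXX_
__XX<X_
___XX__
_______
_______
step 14: _______
_______
__XX^X_
__XXXX_
___XX__
_______
_______
step 15: _______
_______
__X<_X_
__XXXX_
___XX__
_______
_______
step 16: _______
_______
__X__X_
__XvXX_
___XX__
_______
_______
step 17: _______
_______
__X__X_
__X_>X_
___XX__
_______
_______
step 18: _______
_______
__X_^X_
__X__X_
___XX__
_______
_______
step 19: _______
_______
__X_X>_
__X__X_
___XX__
_______
_______
step 20: _______
_____^_
__X_X__
__X__X_
___XX__
_______
_______
step 21: _______
_____X>
__X_X__
__X__X_
___XX__
_______
_______
step 22: _______
_____XX
__X_X_v
__X__X_
___XX__
_______
_______
step 23: _______
_____XX
__X_X<X
__X__X_
___XX__
_______
_______
step 24: _______
_____^X
__X_XXX
__X__X_
___XX__
_______
_______
step 25: _______
____<_X
__X_XXX
__X__X_
___XX__
_______
_______
step 26: ____^__
____X_X
__X_XXX
__X__X_
___XX__
_______
_______
step 27: ____X>_
____X_X
__X_XXX
__X__X_
___XX__
_______
_______
step 28: ____XX_
____XvX
__X_XXX
__X__X_
___XX__
_______
_______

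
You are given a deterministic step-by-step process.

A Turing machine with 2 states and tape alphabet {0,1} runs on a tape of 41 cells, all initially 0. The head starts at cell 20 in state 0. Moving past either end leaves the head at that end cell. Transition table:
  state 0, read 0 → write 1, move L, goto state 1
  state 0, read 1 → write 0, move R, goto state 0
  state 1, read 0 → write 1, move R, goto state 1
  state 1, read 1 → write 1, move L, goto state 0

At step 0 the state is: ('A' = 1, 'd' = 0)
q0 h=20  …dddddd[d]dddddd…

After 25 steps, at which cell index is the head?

0) q0 h=20  …dddddd[d]dddddd…
1) q1 h=19  …dddddd[d]Addddd…
2) q1 h=20  …dddddA[A]dddddd…
3) q0 h=19  …dddddd[A]Addddd…
4) q0 h=20  …dddddd[A]dddddd…
5) q0 h=21  …dddddd[d]dddddd…
6) q1 h=20  …dddddd[d]Addddd…
7) q1 h=21  …dddddA[A]dddddd…
8) q0 h=20  …dddddd[A]Addddd…
9) q0 h=21  …dddddd[A]dddddd…
10) q0 h=22  …dddddd[d]dddddd…
11) q1 h=21  …dddddd[d]Addddd…
12) q1 h=22  …dddddA[A]dddddd…
13) q0 h=21  …dddddd[A]Addddd…
14) q0 h=22  …dddddd[A]dddddd…
15) q0 h=23  …dddddd[d]dddddd…
16) q1 h=22  …dddddd[d]Addddd…
17) q1 h=23  …dddddA[A]dddddd…
18) q0 h=22  …dddddd[A]Addddd…
19) q0 h=23  …dddddd[A]dddddd…
20) q0 h=24  …dddddd[d]dddddd…
21) q1 h=23  …dddddd[d]Addddd…
22) q1 h=24  …dddddA[A]dddddd…
23) q0 h=23  …dddddd[A]Addddd…
24) q0 h=24  …dddddd[A]dddddd…
25) q0 h=25  …dddddd[d]dddddd…

25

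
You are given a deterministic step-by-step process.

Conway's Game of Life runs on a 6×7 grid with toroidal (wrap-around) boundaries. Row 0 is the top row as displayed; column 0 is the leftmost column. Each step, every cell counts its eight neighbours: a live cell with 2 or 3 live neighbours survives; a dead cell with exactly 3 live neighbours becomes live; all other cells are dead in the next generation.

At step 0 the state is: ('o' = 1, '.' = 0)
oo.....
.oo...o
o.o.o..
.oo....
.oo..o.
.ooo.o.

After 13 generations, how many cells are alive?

gen 0: oo.....
.oo...o
o.o.o..
.oo....
.oo..o.
.ooo.o.
gen 1: ...o..o
..oo..o
o......
o......
o...o..
...oo.o
gen 2: o.....o
o.oo..o
oo....o
oo....o
o..oooo
o..oo.o
gen 3: ..o.o..
..o..o.
.....o.
..o.o..
..oo...
.o.o...
gen 4: .oo.o..
...ooo.
...ooo.
..o.o..
.o..o..
.o..o..
gen 5: .oo....
.......
..o....
..o....
.oo.oo.
oo..oo.
gen 6: ooo....
.oo....
.......
..o....
o.o.ooo
o...ooo
gen 7: ..oo.o.
o.o....
.oo....
.o.o.oo
o...o..
..o.o..
gen 8: ..o.o..
.......
...o..o
.o.oooo
ooo.o.o
.oo.oo.
gen 9: .oo.oo.
...o...
o.oo..o
.o.....
.......
....o.o
gen 10: ..o.oo.
o....oo
oooo...
ooo....
.......
...oo..
gen 11: .......
o....o.
...o...
o..o...
.ooo...
...ooo.
gen 12: .....oo
.......
....o.o
.o.oo..
.o.....
...oo..
gen 13: ....oo.
......o
...ooo.
o.oooo.
.......
....oo.

13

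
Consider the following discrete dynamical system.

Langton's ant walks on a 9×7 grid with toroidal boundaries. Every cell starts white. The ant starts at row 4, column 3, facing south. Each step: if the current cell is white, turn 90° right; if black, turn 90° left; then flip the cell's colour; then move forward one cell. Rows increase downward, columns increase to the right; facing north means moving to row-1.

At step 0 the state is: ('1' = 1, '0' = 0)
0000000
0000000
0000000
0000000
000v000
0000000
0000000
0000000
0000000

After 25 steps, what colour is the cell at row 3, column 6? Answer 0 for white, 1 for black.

1

t=0: 0000000
0000000
0000000
0000000
000v000
0000000
0000000
0000000
0000000
t=1: 0000000
0000000
0000000
0000000
00<1000
0000000
0000000
0000000
0000000
t=2: 0000000
0000000
0000000
00^0000
0011000
0000000
0000000
0000000
0000000
t=3: 0000000
0000000
0000000
001>000
0011000
0000000
0000000
0000000
0000000
t=4: 0000000
0000000
0000000
0011000
001v000
0000000
0000000
0000000
0000000
t=5: 0000000
0000000
0000000
0011000
0010>00
0000000
0000000
0000000
0000000
t=6: 0000000
0000000
0000000
0011000
0010100
0000v00
0000000
0000000
0000000
t=7: 0000000
0000000
0000000
0011000
0010100
000<100
0000000
0000000
0000000
t=8: 0000000
0000000
0000000
0011000
001^100
0001100
0000000
0000000
0000000
t=9: 0000000
0000000
0000000
0011000
0011>00
0001100
0000000
0000000
0000000
t=10: 0000000
0000000
0000000
0011^00
0011000
0001100
0000000
0000000
0000000
t=11: 0000000
0000000
0000000
00111>0
0011000
0001100
0000000
0000000
0000000
t=12: 0000000
0000000
0000000
0011110
00110v0
0001100
0000000
0000000
0000000
t=13: 0000000
0000000
0000000
0011110
0011<10
0001100
0000000
0000000
0000000
t=14: 0000000
0000000
0000000
0011^10
0011110
0001100
0000000
0000000
0000000
t=15: 0000000
0000000
0000000
001<010
0011110
0001100
0000000
0000000
0000000
t=16: 0000000
0000000
0000000
0010010
001v110
0001100
0000000
0000000
0000000
t=17: 0000000
0000000
0000000
0010010
0010>10
0001100
0000000
0000000
0000000
t=18: 0000000
0000000
0000000
0010^10
0010010
0001100
0000000
0000000
0000000
t=19: 0000000
0000000
0000000
00101>0
0010010
0001100
0000000
0000000
0000000
t=20: 0000000
0000000
00000^0
0010100
0010010
0001100
0000000
0000000
0000000
t=21: 0000000
0000000
000001>
0010100
0010010
0001100
0000000
0000000
0000000
t=22: 0000000
0000000
0000011
001010v
0010010
0001100
0000000
0000000
0000000
t=23: 0000000
0000000
0000011
00101<1
0010010
0001100
0000000
0000000
0000000
t=24: 0000000
0000000
00000^1
0010111
0010010
0001100
0000000
0000000
0000000
t=25: 0000000
0000000
0000<01
0010111
0010010
0001100
0000000
0000000
0000000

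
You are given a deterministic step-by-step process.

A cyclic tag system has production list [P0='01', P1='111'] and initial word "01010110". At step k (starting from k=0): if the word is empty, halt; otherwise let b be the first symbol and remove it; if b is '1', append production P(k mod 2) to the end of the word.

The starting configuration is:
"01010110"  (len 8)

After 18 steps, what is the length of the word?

23

[0] "01010110"  (len 8)
[1] "1010110"  (len 7)
[2] "010110111"  (len 9)
[3] "10110111"  (len 8)
[4] "0110111111"  (len 10)
[5] "110111111"  (len 9)
[6] "10111111111"  (len 11)
[7] "011111111101"  (len 12)
[8] "11111111101"  (len 11)
[9] "111111110101"  (len 12)
[10] "11111110101111"  (len 14)
[11] "111111010111101"  (len 15)
[12] "11111010111101111"  (len 17)
[13] "111101011110111101"  (len 18)
[14] "11101011110111101111"  (len 20)
[15] "110101111011110111101"  (len 21)
[16] "10101111011110111101111"  (len 23)
[17] "010111101111011110111101"  (len 24)
[18] "10111101111011110111101"  (len 23)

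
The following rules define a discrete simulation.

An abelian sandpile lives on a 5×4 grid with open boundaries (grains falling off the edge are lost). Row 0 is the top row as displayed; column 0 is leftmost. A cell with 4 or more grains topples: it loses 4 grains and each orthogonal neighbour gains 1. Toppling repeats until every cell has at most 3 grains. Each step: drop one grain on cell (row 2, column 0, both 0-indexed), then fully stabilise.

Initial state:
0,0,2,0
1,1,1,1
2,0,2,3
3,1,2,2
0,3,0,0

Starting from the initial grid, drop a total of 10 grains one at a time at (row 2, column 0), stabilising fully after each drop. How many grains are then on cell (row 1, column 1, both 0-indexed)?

[0] 0,0,2,0
1,1,1,1
2,0,2,3
3,1,2,2
0,3,0,0
[1] 0,0,2,0
1,1,1,1
3,0,2,3
3,1,2,2
0,3,0,0
[2] 0,0,2,0
2,1,1,1
1,1,2,3
0,2,2,2
1,3,0,0
[3] 0,0,2,0
2,1,1,1
2,1,2,3
0,2,2,2
1,3,0,0
[4] 0,0,2,0
2,1,1,1
3,1,2,3
0,2,2,2
1,3,0,0
[5] 0,0,2,0
3,1,1,1
0,2,2,3
1,2,2,2
1,3,0,0
[6] 0,0,2,0
3,1,1,1
1,2,2,3
1,2,2,2
1,3,0,0
[7] 0,0,2,0
3,1,1,1
2,2,2,3
1,2,2,2
1,3,0,0
[8] 0,0,2,0
3,1,1,1
3,2,2,3
1,2,2,2
1,3,0,0
[9] 1,0,2,0
0,2,1,1
1,3,2,3
2,2,2,2
1,3,0,0
[10] 1,0,2,0
0,2,1,1
2,3,2,3
2,2,2,2
1,3,0,0

2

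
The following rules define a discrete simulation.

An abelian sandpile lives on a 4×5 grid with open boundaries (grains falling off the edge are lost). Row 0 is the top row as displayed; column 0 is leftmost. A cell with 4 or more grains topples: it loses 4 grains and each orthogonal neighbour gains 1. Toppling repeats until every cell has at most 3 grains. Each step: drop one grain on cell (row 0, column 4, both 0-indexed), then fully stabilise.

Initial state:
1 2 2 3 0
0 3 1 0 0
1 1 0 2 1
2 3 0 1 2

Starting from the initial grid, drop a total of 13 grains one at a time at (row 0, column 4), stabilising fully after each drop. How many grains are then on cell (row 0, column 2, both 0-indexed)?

[0] 1 2 2 3 0
0 3 1 0 0
1 1 0 2 1
2 3 0 1 2
[1] 1 2 2 3 1
0 3 1 0 0
1 1 0 2 1
2 3 0 1 2
[2] 1 2 2 3 2
0 3 1 0 0
1 1 0 2 1
2 3 0 1 2
[3] 1 2 2 3 3
0 3 1 0 0
1 1 0 2 1
2 3 0 1 2
[4] 1 2 3 0 1
0 3 1 1 1
1 1 0 2 1
2 3 0 1 2
[5] 1 2 3 0 2
0 3 1 1 1
1 1 0 2 1
2 3 0 1 2
[6] 1 2 3 0 3
0 3 1 1 1
1 1 0 2 1
2 3 0 1 2
[7] 1 2 3 1 0
0 3 1 1 2
1 1 0 2 1
2 3 0 1 2
[8] 1 2 3 1 1
0 3 1 1 2
1 1 0 2 1
2 3 0 1 2
[9] 1 2 3 1 2
0 3 1 1 2
1 1 0 2 1
2 3 0 1 2
[10] 1 2 3 1 3
0 3 1 1 2
1 1 0 2 1
2 3 0 1 2
[11] 1 2 3 2 0
0 3 1 1 3
1 1 0 2 1
2 3 0 1 2
[12] 1 2 3 2 1
0 3 1 1 3
1 1 0 2 1
2 3 0 1 2
[13] 1 2 3 2 2
0 3 1 1 3
1 1 0 2 1
2 3 0 1 2

3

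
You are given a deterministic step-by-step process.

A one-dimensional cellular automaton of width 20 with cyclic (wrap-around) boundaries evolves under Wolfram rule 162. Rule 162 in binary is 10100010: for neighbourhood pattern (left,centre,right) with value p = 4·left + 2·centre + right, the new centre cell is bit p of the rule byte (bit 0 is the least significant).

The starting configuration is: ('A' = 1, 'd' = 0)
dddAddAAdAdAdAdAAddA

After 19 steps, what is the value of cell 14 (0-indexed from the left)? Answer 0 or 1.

1

[0] dddAddAAdAdAdAdAAddA
[1] ddAddAddAdAdAdAdddAd
[2] dAddAddAdAdAdAdddAdd
[3] AddAddAdAdAdAdddAddd
[4] ddAddAdAdAdAdddAdddA
[5] dAddAdAdAdAdddAdddAd
[6] AddAdAdAdAdddAdddAdd
[7] ddAdAdAdAdddAdddAddA
[8] dAdAdAdAdddAdddAddAd
[9] AdAdAdAdddAdddAddAdd
[10] dAdAdAdddAdddAddAddA
[11] AdAdAdddAdddAddAddAd
[12] dAdAdddAdddAddAddAdA
[13] AdAdddAdddAddAddAdAd
[14] dAdddAdddAddAddAdAdA
[15] AdddAdddAddAddAdAdAd
[16] dddAdddAddAddAdAdAdA
[17] ddAdddAddAddAdAdAdAd
[18] dAdddAddAddAdAdAdAdd
[19] AdddAddAddAdAdAdAddd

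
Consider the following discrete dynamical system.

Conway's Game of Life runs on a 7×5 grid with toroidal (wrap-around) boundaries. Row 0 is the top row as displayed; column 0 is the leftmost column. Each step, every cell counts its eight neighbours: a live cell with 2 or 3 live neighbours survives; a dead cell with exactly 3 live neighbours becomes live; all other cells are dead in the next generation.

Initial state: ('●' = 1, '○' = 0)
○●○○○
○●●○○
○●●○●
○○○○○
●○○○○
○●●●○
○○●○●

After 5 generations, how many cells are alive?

gen 0: ○●○○○
○●●○○
○●●○●
○○○○○
●○○○○
○●●●○
○○●○●
gen 1: ●●○●○
○○○●○
●●●●○
●●○○○
○●●○○
●●●●●
●○○○○
gen 2: ●●●○○
○○○●○
●○○●○
○○○●●
○○○○○
○○○●●
○○○○○
gen 3: ○●●○○
●○○●○
○○●●○
○○○●●
○○○○○
○○○○○
●●●●●
gen 4: ○○○○○
○○○●●
○○●○○
○○●●●
○○○○○
●●●●●
●○○●●
gen 5: ●○○○○
○○○●○
○○●○○
○○●●○
○○○○○
○●●○○
○○○○○

7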